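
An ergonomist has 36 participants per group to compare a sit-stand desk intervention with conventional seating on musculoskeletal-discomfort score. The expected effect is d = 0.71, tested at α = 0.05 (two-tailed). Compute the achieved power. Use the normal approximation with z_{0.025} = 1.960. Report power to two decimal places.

For two equal groups, power = Φ(d·√(n/2) − z_{α/2}).
d·√(n/2) = 0.71 × √(36/2) = 0.71 × 4.243 = 3.012.
z_β = 3.012 − 1.960 = 1.052.
Power = Φ(1.052) = 0.854.

power ≈ 0.85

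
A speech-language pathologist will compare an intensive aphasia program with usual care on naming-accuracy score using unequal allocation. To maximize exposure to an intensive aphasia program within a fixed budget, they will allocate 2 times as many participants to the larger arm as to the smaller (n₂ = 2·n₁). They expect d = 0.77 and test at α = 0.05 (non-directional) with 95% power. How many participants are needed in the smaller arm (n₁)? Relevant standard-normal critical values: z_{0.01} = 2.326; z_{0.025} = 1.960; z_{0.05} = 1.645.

With allocation ratio k = n₂/n₁ = 2, Var(x̄₁−x̄₂) = σ²(1/n₁ + 1/(k·n₁)) = σ²·(k+1)/(k·n₁).
So n₁ = (1 + 1/k)·((z_{α/2} + z_β)/d)² = 1.500 × (3.605/0.77)².
n₁ = 1.500 × 21.92 = 32.9.
Round up: n₁ = 33, giving n₂ = 2 × 33 = 66.

n₁ = 33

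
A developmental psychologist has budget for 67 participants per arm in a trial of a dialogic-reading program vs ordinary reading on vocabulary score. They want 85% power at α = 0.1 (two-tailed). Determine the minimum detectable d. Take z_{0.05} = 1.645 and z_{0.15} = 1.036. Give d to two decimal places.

For two independent groups of n = 67 each: d_min = (z_{α/2} + z_β)·√(2/n).
z-sum = 1.645 + 1.036 = 2.681.
d_min = 2.681 × √(2/67) = 2.681 × 0.1728 = 0.463.

d_min ≈ 0.46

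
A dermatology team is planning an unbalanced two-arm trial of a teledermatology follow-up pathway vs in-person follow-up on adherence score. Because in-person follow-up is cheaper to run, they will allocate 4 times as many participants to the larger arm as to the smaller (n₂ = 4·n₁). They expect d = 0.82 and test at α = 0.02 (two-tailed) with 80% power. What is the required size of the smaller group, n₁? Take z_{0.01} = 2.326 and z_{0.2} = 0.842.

With allocation ratio k = n₂/n₁ = 4, Var(x̄₁−x̄₂) = σ²(1/n₁ + 1/(k·n₁)) = σ²·(k+1)/(k·n₁).
So n₁ = (1 + 1/k)·((z_{α/2} + z_β)/d)² = 1.250 × (3.168/0.82)².
n₁ = 1.250 × 14.93 = 18.7.
Round up: n₁ = 19, giving n₂ = 4 × 19 = 76.

n₁ = 19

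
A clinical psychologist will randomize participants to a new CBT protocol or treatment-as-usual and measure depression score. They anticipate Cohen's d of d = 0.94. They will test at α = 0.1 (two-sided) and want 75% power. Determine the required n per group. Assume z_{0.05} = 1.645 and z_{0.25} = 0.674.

For two independent groups with equal n: n = 2·((z_{α/2} + z_β) / d)².
z_{α/2} + z_β = 1.645 + 0.674 = 2.319.
n = 2 × (2.319 / 0.94)² = 2 × 2.467² = 2 × 6.09 = 12.2.
Round up to the next whole participant.

n = 13 per group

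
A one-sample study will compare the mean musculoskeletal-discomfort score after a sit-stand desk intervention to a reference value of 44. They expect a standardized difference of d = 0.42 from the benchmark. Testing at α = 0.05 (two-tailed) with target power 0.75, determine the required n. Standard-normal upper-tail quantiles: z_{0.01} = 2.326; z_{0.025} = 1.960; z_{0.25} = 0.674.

n = 40

For a one-sample test: n = ((z_{α/2} + z_β) / d)².
z_{α/2} + z_β = 1.960 + 0.674 = 2.634.
n = (2.634 / 0.42)² = 6.271² = 39.33.
Round up.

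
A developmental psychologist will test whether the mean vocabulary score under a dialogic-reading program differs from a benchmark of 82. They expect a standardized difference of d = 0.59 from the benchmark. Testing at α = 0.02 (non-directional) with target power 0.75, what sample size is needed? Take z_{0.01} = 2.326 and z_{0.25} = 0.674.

For a one-sample test: n = ((z_{α/2} + z_β) / d)².
z_{α/2} + z_β = 2.326 + 0.674 = 3.000.
n = (3.000 / 0.59)² = 5.085² = 25.85.
Round up.

n = 26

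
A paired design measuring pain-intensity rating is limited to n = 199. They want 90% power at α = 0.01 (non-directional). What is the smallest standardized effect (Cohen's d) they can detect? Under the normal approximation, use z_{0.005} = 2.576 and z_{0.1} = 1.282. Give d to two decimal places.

For a single sample (or paired design) of n = 199: d_min = (z_{α/2} + z_β)/√n.
z-sum = 2.576 + 1.282 = 3.858.
d_min = 3.858 / √199 = 3.858 / 14.107 = 0.273.

d_min ≈ 0.27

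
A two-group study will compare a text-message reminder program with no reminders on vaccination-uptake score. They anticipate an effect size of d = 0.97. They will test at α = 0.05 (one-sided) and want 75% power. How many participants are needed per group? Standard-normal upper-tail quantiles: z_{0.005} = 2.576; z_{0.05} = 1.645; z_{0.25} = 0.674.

For two independent groups with equal n: n = 2·((z_{α} + z_β) / d)².
z_{α} + z_β = 1.645 + 0.674 = 2.319.
n = 2 × (2.319 / 0.97)² = 2 × 2.391² = 2 × 5.72 = 11.4.
Round up to the next whole participant.

n = 12 per group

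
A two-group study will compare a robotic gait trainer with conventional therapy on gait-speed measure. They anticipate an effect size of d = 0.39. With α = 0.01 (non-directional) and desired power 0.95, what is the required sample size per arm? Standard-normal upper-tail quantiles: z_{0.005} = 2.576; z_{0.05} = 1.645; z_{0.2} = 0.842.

For two independent groups with equal n: n = 2·((z_{α/2} + z_β) / d)².
z_{α/2} + z_β = 2.576 + 1.645 = 4.221.
n = 2 × (4.221 / 0.39)² = 2 × 10.823² = 2 × 117.14 = 234.3.
Round up to the next whole participant.

n = 235 per group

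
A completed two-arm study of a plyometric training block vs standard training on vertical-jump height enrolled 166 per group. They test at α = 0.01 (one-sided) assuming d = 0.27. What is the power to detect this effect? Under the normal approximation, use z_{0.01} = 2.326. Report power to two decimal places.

power ≈ 0.55

For two equal groups, power = Φ(d·√(n/2) − z_{α}).
d·√(n/2) = 0.27 × √(166/2) = 0.27 × 9.110 = 2.460.
z_β = 2.460 − 2.326 = 0.134.
Power = Φ(0.134) = 0.553.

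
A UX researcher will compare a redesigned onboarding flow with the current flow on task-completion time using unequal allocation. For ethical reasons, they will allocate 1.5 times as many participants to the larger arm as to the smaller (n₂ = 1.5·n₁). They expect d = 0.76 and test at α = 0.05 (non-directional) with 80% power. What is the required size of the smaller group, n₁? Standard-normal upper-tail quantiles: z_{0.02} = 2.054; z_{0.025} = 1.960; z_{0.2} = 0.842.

With allocation ratio k = n₂/n₁ = 1.5, Var(x̄₁−x̄₂) = σ²(1/n₁ + 1/(k·n₁)) = σ²·(k+1)/(k·n₁).
So n₁ = (1 + 1/k)·((z_{α/2} + z_β)/d)² = 1.667 × (2.802/0.76)².
n₁ = 1.667 × 13.59 = 22.7.
Round up: n₁ = 23, giving n₂ = ⌈1.5 × 23⌉ = ⌈34.5⌉ = 35.

n₁ = 23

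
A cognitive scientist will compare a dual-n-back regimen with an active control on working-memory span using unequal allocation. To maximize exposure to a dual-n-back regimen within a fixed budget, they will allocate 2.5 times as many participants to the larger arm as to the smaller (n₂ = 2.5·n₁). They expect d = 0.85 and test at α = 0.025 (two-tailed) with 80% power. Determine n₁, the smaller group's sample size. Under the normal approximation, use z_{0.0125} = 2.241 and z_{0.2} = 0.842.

With allocation ratio k = n₂/n₁ = 2.5, Var(x̄₁−x̄₂) = σ²(1/n₁ + 1/(k·n₁)) = σ²·(k+1)/(k·n₁).
So n₁ = (1 + 1/k)·((z_{α/2} + z_β)/d)² = 1.400 × (3.083/0.85)².
n₁ = 1.400 × 13.16 = 18.4.
Round up: n₁ = 19, giving n₂ = ⌈2.5 × 19⌉ = ⌈47.5⌉ = 48.

n₁ = 19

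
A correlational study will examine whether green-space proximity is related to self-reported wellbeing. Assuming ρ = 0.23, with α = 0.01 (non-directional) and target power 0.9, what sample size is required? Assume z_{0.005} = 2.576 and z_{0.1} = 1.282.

Fisher's z: C = ½·ln((1+r)/(1−r)) = ½·ln(1.5974) = 0.2342.
n = ((z_{α/2} + z_β)/C)² + 3.
(2.576 + 1.282) / 0.2342 = 3.858 / 0.2342 = 16.473.
n = 16.473² + 3 = 271.36 + 3 = 274.4.
Round up.

n = 275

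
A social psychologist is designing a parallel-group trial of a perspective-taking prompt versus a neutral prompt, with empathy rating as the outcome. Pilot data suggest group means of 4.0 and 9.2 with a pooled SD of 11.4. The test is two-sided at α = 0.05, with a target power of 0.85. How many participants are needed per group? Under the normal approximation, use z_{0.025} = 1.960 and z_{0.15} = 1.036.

Cohen's d = |M₁ − M₂| / SD_pooled = |4.0 − 9.2| / 11.4 = 5.2 / 11.4 = 0.456.
For two independent groups with equal n: n = 2·((z_{α/2} + z_β) / d)².
z_{α/2} + z_β = 1.960 + 1.036 = 2.996.
n = 2 × (2.996 / 0.456)² = 2 × 6.570² = 2 × 43.17 = 86.3.
Round up to the next whole participant.

n = 87 per group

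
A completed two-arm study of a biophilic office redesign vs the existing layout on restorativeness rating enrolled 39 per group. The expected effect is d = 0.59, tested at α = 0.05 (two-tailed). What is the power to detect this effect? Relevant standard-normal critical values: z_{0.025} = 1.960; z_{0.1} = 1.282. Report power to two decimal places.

For two equal groups, power = Φ(d·√(n/2) − z_{α/2}).
d·√(n/2) = 0.59 × √(39/2) = 0.59 × 4.416 = 2.605.
z_β = 2.605 − 1.960 = 0.645.
Power = Φ(0.645) = 0.741.

power ≈ 0.74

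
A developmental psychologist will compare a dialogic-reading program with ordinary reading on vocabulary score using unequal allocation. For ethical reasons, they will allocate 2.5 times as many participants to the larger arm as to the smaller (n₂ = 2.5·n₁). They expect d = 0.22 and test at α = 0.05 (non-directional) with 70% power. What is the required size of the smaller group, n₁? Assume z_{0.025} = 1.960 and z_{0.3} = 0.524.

n₁ = 179

With allocation ratio k = n₂/n₁ = 2.5, Var(x̄₁−x̄₂) = σ²(1/n₁ + 1/(k·n₁)) = σ²·(k+1)/(k·n₁).
So n₁ = (1 + 1/k)·((z_{α/2} + z_β)/d)² = 1.400 × (2.484/0.22)².
n₁ = 1.400 × 127.48 = 178.5.
Round up: n₁ = 179, giving n₂ = ⌈2.5 × 179⌉ = ⌈447.5⌉ = 448.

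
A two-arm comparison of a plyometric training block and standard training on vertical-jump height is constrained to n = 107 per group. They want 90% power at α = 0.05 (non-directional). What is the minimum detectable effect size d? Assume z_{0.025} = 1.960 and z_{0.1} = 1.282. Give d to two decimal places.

d_min ≈ 0.44

For two independent groups of n = 107 each: d_min = (z_{α/2} + z_β)·√(2/n).
z-sum = 1.960 + 1.282 = 3.242.
d_min = 3.242 × √(2/107) = 3.242 × 0.1367 = 0.443.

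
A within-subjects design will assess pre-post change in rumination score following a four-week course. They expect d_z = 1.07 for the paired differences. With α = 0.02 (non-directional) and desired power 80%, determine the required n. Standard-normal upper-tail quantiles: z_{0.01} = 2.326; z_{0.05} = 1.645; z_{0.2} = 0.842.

For a paired (one-sample on differences) test: n = ((z_{α/2} + z_β) / d)².
z_{α/2} + z_β = 2.326 + 0.842 = 3.168.
n = (3.168 / 1.07)² = 2.961² = 8.77.
Round up.

n = 9 pairs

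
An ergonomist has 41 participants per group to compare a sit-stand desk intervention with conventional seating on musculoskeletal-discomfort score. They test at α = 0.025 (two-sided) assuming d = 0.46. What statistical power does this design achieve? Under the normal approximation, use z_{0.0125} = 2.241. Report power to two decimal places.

power ≈ 0.44

For two equal groups, power = Φ(d·√(n/2) − z_{α/2}).
d·√(n/2) = 0.46 × √(41/2) = 0.46 × 4.528 = 2.083.
z_β = 2.083 − 2.241 = -0.158.
Power = Φ(-0.158) = 0.437.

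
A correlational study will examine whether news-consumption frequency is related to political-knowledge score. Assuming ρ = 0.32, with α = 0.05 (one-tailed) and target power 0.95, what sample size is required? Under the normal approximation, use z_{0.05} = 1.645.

Fisher's z: C = ½·ln((1+r)/(1−r)) = ½·ln(1.9412) = 0.3316.
n = ((z_{α} + z_β)/C)² + 3.
(1.645 + 1.645) / 0.3316 = 3.290 / 0.3316 = 9.922.
n = 9.922² + 3 = 98.44 + 3 = 101.4.
Round up.

n = 102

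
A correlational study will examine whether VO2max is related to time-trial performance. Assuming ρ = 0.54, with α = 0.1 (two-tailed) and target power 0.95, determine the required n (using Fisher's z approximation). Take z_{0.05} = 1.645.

Fisher's z: C = ½·ln((1+r)/(1−r)) = ½·ln(3.3478) = 0.6042.
n = ((z_{α/2} + z_β)/C)² + 3.
(1.645 + 1.645) / 0.6042 = 3.290 / 0.6042 = 5.445.
n = 5.445² + 3 = 29.65 + 3 = 32.7.
Round up.

n = 33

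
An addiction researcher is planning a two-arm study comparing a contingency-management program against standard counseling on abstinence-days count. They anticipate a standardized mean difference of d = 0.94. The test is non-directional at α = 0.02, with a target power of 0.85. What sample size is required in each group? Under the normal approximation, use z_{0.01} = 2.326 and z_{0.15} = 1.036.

n = 26 per group

For two independent groups with equal n: n = 2·((z_{α/2} + z_β) / d)².
z_{α/2} + z_β = 2.326 + 1.036 = 3.362.
n = 2 × (3.362 / 0.94)² = 2 × 3.577² = 2 × 12.79 = 25.6.
Round up to the next whole participant.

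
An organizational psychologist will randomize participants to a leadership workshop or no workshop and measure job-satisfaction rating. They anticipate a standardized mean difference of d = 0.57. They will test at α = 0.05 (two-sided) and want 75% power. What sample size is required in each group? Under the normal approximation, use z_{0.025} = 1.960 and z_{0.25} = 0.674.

For two independent groups with equal n: n = 2·((z_{α/2} + z_β) / d)².
z_{α/2} + z_β = 1.960 + 0.674 = 2.634.
n = 2 × (2.634 / 0.57)² = 2 × 4.621² = 2 × 21.35 = 42.7.
Round up to the next whole participant.

n = 43 per group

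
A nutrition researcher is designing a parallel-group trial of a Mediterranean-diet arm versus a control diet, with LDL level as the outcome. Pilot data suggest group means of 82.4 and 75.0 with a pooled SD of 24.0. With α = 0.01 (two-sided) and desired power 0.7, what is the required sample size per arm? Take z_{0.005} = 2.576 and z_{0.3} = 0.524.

n = 203 per group

Cohen's d = |M₁ − M₂| / SD_pooled = |82.4 − 75.0| / 24.0 = 7.4 / 24.0 = 0.308.
For two independent groups with equal n: n = 2·((z_{α/2} + z_β) / d)².
z_{α/2} + z_β = 2.576 + 0.524 = 3.100.
n = 2 × (3.100 / 0.308)² = 2 × 10.065² = 2 × 101.30 = 202.6.
Round up to the next whole participant.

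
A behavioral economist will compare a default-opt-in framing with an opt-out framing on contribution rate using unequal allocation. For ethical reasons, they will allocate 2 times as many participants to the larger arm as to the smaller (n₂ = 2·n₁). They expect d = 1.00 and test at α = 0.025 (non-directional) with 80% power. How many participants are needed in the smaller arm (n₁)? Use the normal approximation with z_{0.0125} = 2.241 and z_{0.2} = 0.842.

n₁ = 15

With allocation ratio k = n₂/n₁ = 2, Var(x̄₁−x̄₂) = σ²(1/n₁ + 1/(k·n₁)) = σ²·(k+1)/(k·n₁).
So n₁ = (1 + 1/k)·((z_{α/2} + z_β)/d)² = 1.500 × (3.083/1.00)².
n₁ = 1.500 × 9.50 = 14.3.
Round up: n₁ = 15, giving n₂ = 2 × 15 = 30.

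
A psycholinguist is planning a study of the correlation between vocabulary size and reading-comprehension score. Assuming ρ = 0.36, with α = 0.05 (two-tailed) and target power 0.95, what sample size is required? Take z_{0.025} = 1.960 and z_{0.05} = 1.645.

n = 95

Fisher's z: C = ½·ln((1+r)/(1−r)) = ½·ln(2.1250) = 0.3769.
n = ((z_{α/2} + z_β)/C)² + 3.
(1.960 + 1.645) / 0.3769 = 3.605 / 0.3769 = 9.565.
n = 9.565² + 3 = 91.49 + 3 = 94.5.
Round up.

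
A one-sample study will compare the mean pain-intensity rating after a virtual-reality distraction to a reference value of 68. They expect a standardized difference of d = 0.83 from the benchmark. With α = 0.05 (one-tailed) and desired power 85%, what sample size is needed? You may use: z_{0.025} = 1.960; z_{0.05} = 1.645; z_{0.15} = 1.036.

n = 11

For a one-sample test: n = ((z_{α} + z_β) / d)².
z_{α} + z_β = 1.645 + 1.036 = 2.681.
n = (2.681 / 0.83)² = 3.230² = 10.43.
Round up.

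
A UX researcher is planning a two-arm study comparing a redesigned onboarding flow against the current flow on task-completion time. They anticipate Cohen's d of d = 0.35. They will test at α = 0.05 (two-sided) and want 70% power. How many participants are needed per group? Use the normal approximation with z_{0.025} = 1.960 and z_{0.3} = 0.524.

n = 101 per group

For two independent groups with equal n: n = 2·((z_{α/2} + z_β) / d)².
z_{α/2} + z_β = 1.960 + 0.524 = 2.484.
n = 2 × (2.484 / 0.35)² = 2 × 7.097² = 2 × 50.37 = 100.7.
Round up to the next whole participant.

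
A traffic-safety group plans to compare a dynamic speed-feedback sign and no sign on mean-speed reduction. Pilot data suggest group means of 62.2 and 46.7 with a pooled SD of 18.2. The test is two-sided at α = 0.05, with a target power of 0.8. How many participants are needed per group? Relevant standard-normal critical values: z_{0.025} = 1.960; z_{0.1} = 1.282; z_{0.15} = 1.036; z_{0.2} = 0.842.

n = 22 per group

Cohen's d = |M₁ − M₂| / SD_pooled = |62.2 − 46.7| / 18.2 = 15.5 / 18.2 = 0.852.
For two independent groups with equal n: n = 2·((z_{α/2} + z_β) / d)².
z_{α/2} + z_β = 1.960 + 0.842 = 2.802.
n = 2 × (2.802 / 0.852)² = 2 × 3.289² = 2 × 10.82 = 21.6.
Round up to the next whole participant.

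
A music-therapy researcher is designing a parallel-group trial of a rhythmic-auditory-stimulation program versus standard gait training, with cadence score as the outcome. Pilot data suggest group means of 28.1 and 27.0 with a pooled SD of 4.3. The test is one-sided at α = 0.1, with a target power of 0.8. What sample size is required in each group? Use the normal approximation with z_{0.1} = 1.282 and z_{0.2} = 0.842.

Cohen's d = |M₁ − M₂| / SD_pooled = |28.1 − 27.0| / 4.3 = 1.1 / 4.3 = 0.256.
For two independent groups with equal n: n = 2·((z_{α} + z_β) / d)².
z_{α} + z_β = 1.282 + 0.842 = 2.124.
n = 2 × (2.124 / 0.256)² = 2 × 8.297² = 2 × 68.84 = 137.7.
Round up to the next whole participant.

n = 138 per group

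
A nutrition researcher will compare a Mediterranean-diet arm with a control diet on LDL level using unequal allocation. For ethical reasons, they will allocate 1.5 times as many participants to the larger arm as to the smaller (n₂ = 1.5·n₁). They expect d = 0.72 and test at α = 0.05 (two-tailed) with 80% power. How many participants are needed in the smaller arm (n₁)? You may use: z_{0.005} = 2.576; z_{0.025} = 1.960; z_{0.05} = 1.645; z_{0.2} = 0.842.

n₁ = 26

With allocation ratio k = n₂/n₁ = 1.5, Var(x̄₁−x̄₂) = σ²(1/n₁ + 1/(k·n₁)) = σ²·(k+1)/(k·n₁).
So n₁ = (1 + 1/k)·((z_{α/2} + z_β)/d)² = 1.667 × (2.802/0.72)².
n₁ = 1.667 × 15.15 = 25.2.
Round up: n₁ = 26, giving n₂ = 1.5 × 26 = 39.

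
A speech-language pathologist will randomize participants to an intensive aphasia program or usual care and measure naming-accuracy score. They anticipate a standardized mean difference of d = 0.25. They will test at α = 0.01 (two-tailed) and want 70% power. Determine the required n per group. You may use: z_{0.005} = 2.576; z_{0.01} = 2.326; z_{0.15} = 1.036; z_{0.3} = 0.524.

n = 308 per group

For two independent groups with equal n: n = 2·((z_{α/2} + z_β) / d)².
z_{α/2} + z_β = 2.576 + 0.524 = 3.100.
n = 2 × (3.100 / 0.25)² = 2 × 12.400² = 2 × 153.76 = 307.5.
Round up to the next whole participant.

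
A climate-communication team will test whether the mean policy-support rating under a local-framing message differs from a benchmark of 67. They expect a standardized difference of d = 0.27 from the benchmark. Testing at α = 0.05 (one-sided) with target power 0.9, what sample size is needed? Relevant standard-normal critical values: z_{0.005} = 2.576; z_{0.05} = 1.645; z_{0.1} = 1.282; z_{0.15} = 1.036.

For a one-sample test: n = ((z_{α} + z_β) / d)².
z_{α} + z_β = 1.645 + 1.282 = 2.927.
n = (2.927 / 0.27)² = 10.841² = 117.52.
Round up.

n = 118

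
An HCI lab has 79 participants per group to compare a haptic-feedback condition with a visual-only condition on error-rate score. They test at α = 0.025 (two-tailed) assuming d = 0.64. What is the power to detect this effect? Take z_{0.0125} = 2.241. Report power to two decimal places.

power ≈ 0.96

For two equal groups, power = Φ(d·√(n/2) − z_{α/2}).
d·√(n/2) = 0.64 × √(79/2) = 0.64 × 6.285 = 4.022.
z_β = 4.022 − 2.241 = 1.781.
Power = Φ(1.781) = 0.963.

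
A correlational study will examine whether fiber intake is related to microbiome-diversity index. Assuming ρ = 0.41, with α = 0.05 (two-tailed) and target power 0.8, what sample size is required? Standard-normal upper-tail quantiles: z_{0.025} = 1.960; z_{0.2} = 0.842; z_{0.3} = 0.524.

n = 45

Fisher's z: C = ½·ln((1+r)/(1−r)) = ½·ln(2.3898) = 0.4356.
n = ((z_{α/2} + z_β)/C)² + 3.
(1.960 + 0.842) / 0.4356 = 2.802 / 0.4356 = 6.433.
n = 6.433² + 3 = 41.38 + 3 = 44.4.
Round up.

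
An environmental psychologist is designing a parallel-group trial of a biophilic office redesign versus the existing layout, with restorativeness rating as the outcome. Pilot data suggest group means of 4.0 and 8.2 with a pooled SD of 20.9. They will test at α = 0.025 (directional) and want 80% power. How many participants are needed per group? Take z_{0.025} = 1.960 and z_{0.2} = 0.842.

Cohen's d = |M₁ − M₂| / SD_pooled = |4.0 − 8.2| / 20.9 = 4.2 / 20.9 = 0.201.
For two independent groups with equal n: n = 2·((z_{α} + z_β) / d)².
z_{α} + z_β = 1.960 + 0.842 = 2.802.
n = 2 × (2.802 / 0.201)² = 2 × 13.940² = 2 × 194.33 = 388.7.
Round up to the next whole participant.

n = 389 per group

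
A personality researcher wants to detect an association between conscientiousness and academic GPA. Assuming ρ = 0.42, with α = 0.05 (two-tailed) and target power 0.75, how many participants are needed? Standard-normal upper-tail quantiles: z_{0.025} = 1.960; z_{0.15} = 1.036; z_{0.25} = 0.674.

n = 38

Fisher's z: C = ½·ln((1+r)/(1−r)) = ½·ln(2.4483) = 0.4477.
n = ((z_{α/2} + z_β)/C)² + 3.
(1.960 + 0.674) / 0.4477 = 2.634 / 0.4477 = 5.883.
n = 5.883² + 3 = 34.61 + 3 = 37.6.
Round up.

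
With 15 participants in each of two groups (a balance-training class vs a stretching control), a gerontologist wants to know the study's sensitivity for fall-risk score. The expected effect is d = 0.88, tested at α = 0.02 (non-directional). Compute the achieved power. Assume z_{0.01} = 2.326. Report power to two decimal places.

power ≈ 0.53

For two equal groups, power = Φ(d·√(n/2) − z_{α/2}).
d·√(n/2) = 0.88 × √(15/2) = 0.88 × 2.739 = 2.410.
z_β = 2.410 − 2.326 = 0.084.
Power = Φ(0.084) = 0.533.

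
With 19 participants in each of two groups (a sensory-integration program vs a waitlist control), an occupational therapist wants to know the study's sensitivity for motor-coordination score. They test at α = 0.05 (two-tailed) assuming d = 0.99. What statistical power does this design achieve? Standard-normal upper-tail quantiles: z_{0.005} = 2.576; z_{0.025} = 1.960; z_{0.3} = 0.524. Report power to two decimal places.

power ≈ 0.86

For two equal groups, power = Φ(d·√(n/2) − z_{α/2}).
d·√(n/2) = 0.99 × √(19/2) = 0.99 × 3.082 = 3.051.
z_β = 3.051 − 1.960 = 1.091.
Power = Φ(1.091) = 0.862.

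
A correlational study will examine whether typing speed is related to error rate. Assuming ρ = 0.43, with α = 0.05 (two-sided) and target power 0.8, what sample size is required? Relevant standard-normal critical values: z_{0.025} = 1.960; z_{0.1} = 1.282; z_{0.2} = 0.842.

n = 41

Fisher's z: C = ½·ln((1+r)/(1−r)) = ½·ln(2.5088) = 0.4599.
n = ((z_{α/2} + z_β)/C)² + 3.
(1.960 + 0.842) / 0.4599 = 2.802 / 0.4599 = 6.093.
n = 6.093² + 3 = 37.12 + 3 = 40.1.
Round up.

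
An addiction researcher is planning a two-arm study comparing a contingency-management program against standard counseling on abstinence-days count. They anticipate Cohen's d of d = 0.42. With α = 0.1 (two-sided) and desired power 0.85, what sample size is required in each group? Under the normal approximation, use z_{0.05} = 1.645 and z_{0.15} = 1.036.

For two independent groups with equal n: n = 2·((z_{α/2} + z_β) / d)².
z_{α/2} + z_β = 1.645 + 1.036 = 2.681.
n = 2 × (2.681 / 0.42)² = 2 × 6.383² = 2 × 40.75 = 81.5.
Round up to the next whole participant.

n = 82 per group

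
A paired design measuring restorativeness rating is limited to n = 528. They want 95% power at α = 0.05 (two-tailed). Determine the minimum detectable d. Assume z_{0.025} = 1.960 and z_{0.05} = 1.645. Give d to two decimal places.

d_min ≈ 0.16

For a single sample (or paired design) of n = 528: d_min = (z_{α/2} + z_β)/√n.
z-sum = 1.960 + 1.645 = 3.605.
d_min = 3.605 / √528 = 3.605 / 22.978 = 0.157.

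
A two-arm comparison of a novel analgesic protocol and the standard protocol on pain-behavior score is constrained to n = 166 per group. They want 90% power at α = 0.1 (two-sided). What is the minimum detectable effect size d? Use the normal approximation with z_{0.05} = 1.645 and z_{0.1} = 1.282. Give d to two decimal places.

For two independent groups of n = 166 each: d_min = (z_{α/2} + z_β)·√(2/n).
z-sum = 1.645 + 1.282 = 2.927.
d_min = 2.927 × √(2/166) = 2.927 × 0.1098 = 0.321.

d_min ≈ 0.32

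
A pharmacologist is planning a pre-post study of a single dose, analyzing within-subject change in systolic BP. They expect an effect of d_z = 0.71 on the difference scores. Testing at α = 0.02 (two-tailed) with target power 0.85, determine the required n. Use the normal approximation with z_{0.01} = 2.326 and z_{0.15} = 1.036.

n = 23 pairs

For a paired (one-sample on differences) test: n = ((z_{α/2} + z_β) / d)².
z_{α/2} + z_β = 2.326 + 1.036 = 3.362.
n = (3.362 / 0.71)² = 4.735² = 22.42.
Round up.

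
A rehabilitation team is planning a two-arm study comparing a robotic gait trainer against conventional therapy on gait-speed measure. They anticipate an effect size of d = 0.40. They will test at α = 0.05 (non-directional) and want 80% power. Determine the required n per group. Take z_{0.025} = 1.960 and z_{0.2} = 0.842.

n = 99 per group

For two independent groups with equal n: n = 2·((z_{α/2} + z_β) / d)².
z_{α/2} + z_β = 1.960 + 0.842 = 2.802.
n = 2 × (2.802 / 0.40)² = 2 × 7.005² = 2 × 49.07 = 98.1.
Round up to the next whole participant.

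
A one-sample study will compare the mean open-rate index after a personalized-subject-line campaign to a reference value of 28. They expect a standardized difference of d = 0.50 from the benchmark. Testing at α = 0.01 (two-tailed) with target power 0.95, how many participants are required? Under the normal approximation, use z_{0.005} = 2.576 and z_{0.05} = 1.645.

For a one-sample test: n = ((z_{α/2} + z_β) / d)².
z_{α/2} + z_β = 2.576 + 1.645 = 4.221.
n = (4.221 / 0.50)² = 8.442² = 71.27.
Round up.

n = 72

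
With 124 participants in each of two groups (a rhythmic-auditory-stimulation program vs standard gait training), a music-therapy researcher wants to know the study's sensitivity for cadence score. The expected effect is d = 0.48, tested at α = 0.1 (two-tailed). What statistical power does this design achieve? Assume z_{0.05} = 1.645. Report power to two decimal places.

For two equal groups, power = Φ(d·√(n/2) − z_{α/2}).
d·√(n/2) = 0.48 × √(124/2) = 0.48 × 7.874 = 3.780.
z_β = 3.780 − 1.645 = 2.135.
Power = Φ(2.135) = 0.984.

power ≈ 0.98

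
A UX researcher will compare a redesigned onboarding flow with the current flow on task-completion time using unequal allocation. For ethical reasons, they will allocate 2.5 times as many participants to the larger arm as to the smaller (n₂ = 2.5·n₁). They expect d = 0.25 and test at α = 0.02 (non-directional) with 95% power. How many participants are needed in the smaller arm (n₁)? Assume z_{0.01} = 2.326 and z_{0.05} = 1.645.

n₁ = 354

With allocation ratio k = n₂/n₁ = 2.5, Var(x̄₁−x̄₂) = σ²(1/n₁ + 1/(k·n₁)) = σ²·(k+1)/(k·n₁).
So n₁ = (1 + 1/k)·((z_{α/2} + z_β)/d)² = 1.400 × (3.971/0.25)².
n₁ = 1.400 × 252.30 = 353.2.
Round up: n₁ = 354, giving n₂ = 2.5 × 354 = 885.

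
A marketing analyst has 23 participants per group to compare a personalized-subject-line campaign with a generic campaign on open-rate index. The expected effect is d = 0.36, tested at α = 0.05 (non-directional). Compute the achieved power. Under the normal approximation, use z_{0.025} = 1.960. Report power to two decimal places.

power ≈ 0.23

For two equal groups, power = Φ(d·√(n/2) − z_{α/2}).
d·√(n/2) = 0.36 × √(23/2) = 0.36 × 3.391 = 1.221.
z_β = 1.221 − 1.960 = -0.739.
Power = Φ(-0.739) = 0.230.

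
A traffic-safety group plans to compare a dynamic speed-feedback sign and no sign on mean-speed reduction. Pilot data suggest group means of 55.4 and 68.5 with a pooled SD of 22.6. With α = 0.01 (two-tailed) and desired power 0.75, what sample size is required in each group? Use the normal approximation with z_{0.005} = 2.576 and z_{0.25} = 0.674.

Cohen's d = |M₁ − M₂| / SD_pooled = |55.4 − 68.5| / 22.6 = 13.1 / 22.6 = 0.580.
For two independent groups with equal n: n = 2·((z_{α/2} + z_β) / d)².
z_{α/2} + z_β = 2.576 + 0.674 = 3.250.
n = 2 × (3.250 / 0.580)² = 2 × 5.603² = 2 × 31.40 = 62.8.
Round up to the next whole participant.

n = 63 per group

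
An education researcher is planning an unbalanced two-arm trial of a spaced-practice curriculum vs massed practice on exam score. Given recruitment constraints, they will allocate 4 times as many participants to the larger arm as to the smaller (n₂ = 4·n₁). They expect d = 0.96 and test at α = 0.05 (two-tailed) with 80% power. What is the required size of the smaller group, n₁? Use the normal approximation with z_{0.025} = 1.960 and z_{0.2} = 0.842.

n₁ = 11

With allocation ratio k = n₂/n₁ = 4, Var(x̄₁−x̄₂) = σ²(1/n₁ + 1/(k·n₁)) = σ²·(k+1)/(k·n₁).
So n₁ = (1 + 1/k)·((z_{α/2} + z_β)/d)² = 1.250 × (2.802/0.96)².
n₁ = 1.250 × 8.52 = 10.6.
Round up: n₁ = 11, giving n₂ = 4 × 11 = 44.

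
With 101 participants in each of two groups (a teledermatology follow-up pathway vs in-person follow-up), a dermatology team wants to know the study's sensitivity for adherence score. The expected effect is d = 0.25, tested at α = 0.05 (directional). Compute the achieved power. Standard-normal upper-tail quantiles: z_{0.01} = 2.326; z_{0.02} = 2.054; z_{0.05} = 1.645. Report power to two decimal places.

power ≈ 0.55

For two equal groups, power = Φ(d·√(n/2) − z_{α}).
d·√(n/2) = 0.25 × √(101/2) = 0.25 × 7.106 = 1.777.
z_β = 1.777 − 1.645 = 0.132.
Power = Φ(0.132) = 0.552.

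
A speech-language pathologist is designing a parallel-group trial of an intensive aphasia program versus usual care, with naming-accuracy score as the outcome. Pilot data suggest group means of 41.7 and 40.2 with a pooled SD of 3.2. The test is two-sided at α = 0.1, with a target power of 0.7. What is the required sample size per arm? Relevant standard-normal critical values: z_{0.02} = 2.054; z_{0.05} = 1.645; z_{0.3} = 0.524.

n = 43 per group

Cohen's d = |M₁ − M₂| / SD_pooled = |41.7 − 40.2| / 3.2 = 1.5 / 3.2 = 0.469.
For two independent groups with equal n: n = 2·((z_{α/2} + z_β) / d)².
z_{α/2} + z_β = 1.645 + 0.524 = 2.169.
n = 2 × (2.169 / 0.469)² = 2 × 4.625² = 2 × 21.39 = 42.8.
Round up to the next whole participant.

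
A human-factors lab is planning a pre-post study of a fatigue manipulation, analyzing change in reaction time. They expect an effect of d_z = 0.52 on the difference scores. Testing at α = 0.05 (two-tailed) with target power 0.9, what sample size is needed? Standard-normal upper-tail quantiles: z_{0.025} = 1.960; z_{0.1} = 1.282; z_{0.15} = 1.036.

For a paired (one-sample on differences) test: n = ((z_{α/2} + z_β) / d)².
z_{α/2} + z_β = 1.960 + 1.282 = 3.242.
n = (3.242 / 0.52)² = 6.235² = 38.87.
Round up.

n = 39 pairs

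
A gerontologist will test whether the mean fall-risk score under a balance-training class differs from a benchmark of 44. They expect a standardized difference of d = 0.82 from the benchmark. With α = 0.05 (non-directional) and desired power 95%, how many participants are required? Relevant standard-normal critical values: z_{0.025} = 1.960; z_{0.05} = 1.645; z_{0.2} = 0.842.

For a one-sample test: n = ((z_{α/2} + z_β) / d)².
z_{α/2} + z_β = 1.960 + 1.645 = 3.605.
n = (3.605 / 0.82)² = 4.396² = 19.33.
Round up.

n = 20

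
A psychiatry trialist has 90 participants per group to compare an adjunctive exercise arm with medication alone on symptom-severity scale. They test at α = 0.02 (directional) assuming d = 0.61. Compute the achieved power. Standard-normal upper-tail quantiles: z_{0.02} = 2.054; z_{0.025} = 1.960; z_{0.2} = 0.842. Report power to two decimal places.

power ≈ 0.98

For two equal groups, power = Φ(d·√(n/2) − z_{α}).
d·√(n/2) = 0.61 × √(90/2) = 0.61 × 6.708 = 4.092.
z_β = 4.092 − 2.054 = 2.038.
Power = Φ(2.038) = 0.979.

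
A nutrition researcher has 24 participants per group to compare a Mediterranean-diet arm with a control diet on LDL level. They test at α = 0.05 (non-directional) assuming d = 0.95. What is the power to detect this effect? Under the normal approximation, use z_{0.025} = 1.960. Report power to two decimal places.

For two equal groups, power = Φ(d·√(n/2) − z_{α/2}).
d·√(n/2) = 0.95 × √(24/2) = 0.95 × 3.464 = 3.291.
z_β = 3.291 − 1.960 = 1.331.
Power = Φ(1.331) = 0.908.

power ≈ 0.91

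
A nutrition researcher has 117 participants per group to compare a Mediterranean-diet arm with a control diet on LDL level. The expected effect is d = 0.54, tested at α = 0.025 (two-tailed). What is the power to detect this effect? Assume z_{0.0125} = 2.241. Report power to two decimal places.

power ≈ 0.97

For two equal groups, power = Φ(d·√(n/2) − z_{α/2}).
d·√(n/2) = 0.54 × √(117/2) = 0.54 × 7.649 = 4.130.
z_β = 4.130 − 2.241 = 1.889.
Power = Φ(1.889) = 0.971.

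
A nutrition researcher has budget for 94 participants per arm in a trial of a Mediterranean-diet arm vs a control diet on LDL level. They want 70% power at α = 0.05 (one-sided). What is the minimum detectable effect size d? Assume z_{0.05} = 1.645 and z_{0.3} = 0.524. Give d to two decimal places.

For two independent groups of n = 94 each: d_min = (z_{α} + z_β)·√(2/n).
z-sum = 1.645 + 0.524 = 2.169.
d_min = 2.169 × √(2/94) = 2.169 × 0.1459 = 0.316.

d_min ≈ 0.32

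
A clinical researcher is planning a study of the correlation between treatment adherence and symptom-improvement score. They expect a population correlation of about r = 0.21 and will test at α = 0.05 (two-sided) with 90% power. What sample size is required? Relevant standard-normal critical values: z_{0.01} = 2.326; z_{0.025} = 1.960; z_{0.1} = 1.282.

Fisher's z: C = ½·ln((1+r)/(1−r)) = ½·ln(1.5316) = 0.2132.
n = ((z_{α/2} + z_β)/C)² + 3.
(1.960 + 1.282) / 0.2132 = 3.242 / 0.2132 = 15.206.
n = 15.206² + 3 = 231.23 + 3 = 234.2.
Round up.

n = 235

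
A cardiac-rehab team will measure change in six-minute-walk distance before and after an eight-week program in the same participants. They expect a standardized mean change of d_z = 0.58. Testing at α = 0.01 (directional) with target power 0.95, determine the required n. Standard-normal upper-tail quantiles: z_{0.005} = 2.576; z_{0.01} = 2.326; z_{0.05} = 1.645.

For a paired (one-sample on differences) test: n = ((z_{α} + z_β) / d)².
z_{α} + z_β = 2.326 + 1.645 = 3.971.
n = (3.971 / 0.58)² = 6.847² = 46.88.
Round up.

n = 47 pairs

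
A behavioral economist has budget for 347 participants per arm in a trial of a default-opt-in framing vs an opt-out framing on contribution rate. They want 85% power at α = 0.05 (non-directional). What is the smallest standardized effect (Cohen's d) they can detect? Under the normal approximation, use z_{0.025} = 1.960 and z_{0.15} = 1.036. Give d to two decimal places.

d_min ≈ 0.23

For two independent groups of n = 347 each: d_min = (z_{α/2} + z_β)·√(2/n).
z-sum = 1.960 + 1.036 = 2.996.
d_min = 2.996 × √(2/347) = 2.996 × 0.0759 = 0.227.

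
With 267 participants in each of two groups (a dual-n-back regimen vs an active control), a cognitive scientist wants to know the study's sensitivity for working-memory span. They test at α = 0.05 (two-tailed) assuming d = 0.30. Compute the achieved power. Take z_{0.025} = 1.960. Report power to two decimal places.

power ≈ 0.93

For two equal groups, power = Φ(d·√(n/2) − z_{α/2}).
d·√(n/2) = 0.30 × √(267/2) = 0.30 × 11.554 = 3.466.
z_β = 3.466 − 1.960 = 1.506.
Power = Φ(1.506) = 0.934.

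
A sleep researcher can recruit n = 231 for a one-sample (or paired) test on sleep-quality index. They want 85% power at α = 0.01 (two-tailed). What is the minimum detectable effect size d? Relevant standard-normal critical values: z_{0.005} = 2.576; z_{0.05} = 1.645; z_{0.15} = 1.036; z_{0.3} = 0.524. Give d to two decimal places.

For a single sample (or paired design) of n = 231: d_min = (z_{α/2} + z_β)/√n.
z-sum = 2.576 + 1.036 = 3.612.
d_min = 3.612 / √231 = 3.612 / 15.199 = 0.238.

d_min ≈ 0.24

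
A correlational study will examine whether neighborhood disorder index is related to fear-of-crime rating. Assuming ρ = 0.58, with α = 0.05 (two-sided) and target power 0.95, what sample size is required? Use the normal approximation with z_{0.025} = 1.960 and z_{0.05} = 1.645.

Fisher's z: C = ½·ln((1+r)/(1−r)) = ½·ln(3.7619) = 0.6625.
n = ((z_{α/2} + z_β)/C)² + 3.
(1.960 + 1.645) / 0.6625 = 3.605 / 0.6625 = 5.442.
n = 5.442² + 3 = 29.61 + 3 = 32.6.
Round up.

n = 33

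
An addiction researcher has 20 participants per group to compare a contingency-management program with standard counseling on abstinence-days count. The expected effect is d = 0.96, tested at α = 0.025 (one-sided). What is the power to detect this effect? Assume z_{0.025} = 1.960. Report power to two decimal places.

power ≈ 0.86

For two equal groups, power = Φ(d·√(n/2) − z_{α}).
d·√(n/2) = 0.96 × √(20/2) = 0.96 × 3.162 = 3.036.
z_β = 3.036 − 1.960 = 1.076.
Power = Φ(1.076) = 0.859.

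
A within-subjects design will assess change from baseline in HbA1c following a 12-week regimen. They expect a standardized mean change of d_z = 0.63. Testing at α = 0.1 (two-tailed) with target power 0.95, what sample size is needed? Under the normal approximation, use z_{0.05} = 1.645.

For a paired (one-sample on differences) test: n = ((z_{α/2} + z_β) / d)².
z_{α/2} + z_β = 1.645 + 1.645 = 3.290.
n = (3.290 / 0.63)² = 5.222² = 27.27.
Round up.

n = 28 pairs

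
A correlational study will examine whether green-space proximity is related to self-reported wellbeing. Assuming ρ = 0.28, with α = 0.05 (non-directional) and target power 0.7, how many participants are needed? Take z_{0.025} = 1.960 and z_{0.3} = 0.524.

n = 78

Fisher's z: C = ½·ln((1+r)/(1−r)) = ½·ln(1.7778) = 0.2877.
n = ((z_{α/2} + z_β)/C)² + 3.
(1.960 + 0.524) / 0.2877 = 2.484 / 0.2877 = 8.634.
n = 8.634² + 3 = 74.55 + 3 = 77.5.
Round up.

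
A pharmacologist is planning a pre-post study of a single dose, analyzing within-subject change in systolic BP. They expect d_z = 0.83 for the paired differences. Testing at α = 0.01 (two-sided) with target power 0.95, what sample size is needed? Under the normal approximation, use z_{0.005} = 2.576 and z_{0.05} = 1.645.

n = 26 pairs

For a paired (one-sample on differences) test: n = ((z_{α/2} + z_β) / d)².
z_{α/2} + z_β = 2.576 + 1.645 = 4.221.
n = (4.221 / 0.83)² = 5.086² = 25.86.
Round up.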